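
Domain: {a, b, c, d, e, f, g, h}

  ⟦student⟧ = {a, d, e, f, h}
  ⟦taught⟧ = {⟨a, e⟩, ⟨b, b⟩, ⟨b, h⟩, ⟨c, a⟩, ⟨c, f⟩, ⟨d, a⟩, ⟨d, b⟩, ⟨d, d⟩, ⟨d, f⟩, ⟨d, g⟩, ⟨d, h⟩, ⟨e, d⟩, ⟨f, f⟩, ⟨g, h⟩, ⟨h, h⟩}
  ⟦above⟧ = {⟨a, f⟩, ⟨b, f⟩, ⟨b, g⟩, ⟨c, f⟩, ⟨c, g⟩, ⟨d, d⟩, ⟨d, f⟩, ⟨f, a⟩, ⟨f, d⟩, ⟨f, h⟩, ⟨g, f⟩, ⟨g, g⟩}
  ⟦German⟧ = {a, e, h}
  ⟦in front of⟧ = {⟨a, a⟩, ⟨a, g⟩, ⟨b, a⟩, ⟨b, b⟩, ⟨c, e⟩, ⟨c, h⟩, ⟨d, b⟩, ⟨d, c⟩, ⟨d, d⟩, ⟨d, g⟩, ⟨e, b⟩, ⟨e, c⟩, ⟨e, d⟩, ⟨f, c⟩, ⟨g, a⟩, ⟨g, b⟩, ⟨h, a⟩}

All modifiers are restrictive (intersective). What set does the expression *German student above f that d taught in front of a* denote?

{a}

⟦above f⟧ = {x : ⟨x, f⟩ ∈ ⟦above⟧} = {a, b, c, d, g}
⟦that d taught⟧ = {x : ⟨d, x⟩ ∈ ⟦taught⟧} = {a, b, d, f, g, h}
⟦in front of a⟧ = {x : ⟨x, a⟩ ∈ ⟦in front of⟧} = {a, b, g, h}
⟦student⟧ = {a, d, e, f, h}
… ∩ ⟦above f⟧ = {a, d, e, f, h} ∩ {a, b, c, d, g} = {a, d}
… ∩ ⟦that d taught⟧ = {a, d} ∩ {a, b, d, f, g, h} = {a, d}
… ∩ ⟦in front of a⟧ = {a, d} ∩ {a, b, g, h} = {a}
… ∩ ⟦German⟧ = {a} ∩ {a, e, h} = {a}
So ⟦German student above f that d taught in front of a⟧ = {a}.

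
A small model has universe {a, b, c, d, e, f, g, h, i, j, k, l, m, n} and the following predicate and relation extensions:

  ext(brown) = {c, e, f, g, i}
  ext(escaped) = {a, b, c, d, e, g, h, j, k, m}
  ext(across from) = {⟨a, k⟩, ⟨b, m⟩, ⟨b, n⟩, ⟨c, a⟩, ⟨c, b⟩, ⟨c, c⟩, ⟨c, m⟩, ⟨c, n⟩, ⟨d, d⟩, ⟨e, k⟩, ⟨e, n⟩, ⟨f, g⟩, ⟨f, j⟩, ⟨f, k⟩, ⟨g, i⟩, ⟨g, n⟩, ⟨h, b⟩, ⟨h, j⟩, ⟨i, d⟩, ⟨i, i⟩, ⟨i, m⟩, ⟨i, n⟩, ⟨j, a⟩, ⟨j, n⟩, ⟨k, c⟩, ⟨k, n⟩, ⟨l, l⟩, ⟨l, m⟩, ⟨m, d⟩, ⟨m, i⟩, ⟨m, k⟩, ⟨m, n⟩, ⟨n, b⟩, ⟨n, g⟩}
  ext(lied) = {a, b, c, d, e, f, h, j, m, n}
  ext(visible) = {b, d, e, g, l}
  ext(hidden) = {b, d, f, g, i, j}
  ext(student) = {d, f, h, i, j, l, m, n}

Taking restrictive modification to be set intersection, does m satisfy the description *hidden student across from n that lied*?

no

⟦across from n⟧ = {x : ⟨x, n⟩ ∈ ⟦across from⟧} = {b, c, e, g, i, j, k, m}
⟦that lied⟧ = ⟦lied⟧ = {a, b, c, d, e, f, h, j, m, n}
⟦student⟧ = {d, f, h, i, j, l, m, n}
… ∩ ⟦across from n⟧ = {d, f, h, i, j, l, m, n} ∩ {b, c, e, g, i, j, k, m} = {i, j, m}
… ∩ ⟦that lied⟧ = {i, j, m} ∩ {a, b, c, d, e, f, h, j, m, n} = {j, m}
… ∩ ⟦hidden⟧ = {j, m} ∩ {b, d, f, g, i, j} = {j}
⟦hidden student across from n that lied⟧ = {j}; m ∉ this set.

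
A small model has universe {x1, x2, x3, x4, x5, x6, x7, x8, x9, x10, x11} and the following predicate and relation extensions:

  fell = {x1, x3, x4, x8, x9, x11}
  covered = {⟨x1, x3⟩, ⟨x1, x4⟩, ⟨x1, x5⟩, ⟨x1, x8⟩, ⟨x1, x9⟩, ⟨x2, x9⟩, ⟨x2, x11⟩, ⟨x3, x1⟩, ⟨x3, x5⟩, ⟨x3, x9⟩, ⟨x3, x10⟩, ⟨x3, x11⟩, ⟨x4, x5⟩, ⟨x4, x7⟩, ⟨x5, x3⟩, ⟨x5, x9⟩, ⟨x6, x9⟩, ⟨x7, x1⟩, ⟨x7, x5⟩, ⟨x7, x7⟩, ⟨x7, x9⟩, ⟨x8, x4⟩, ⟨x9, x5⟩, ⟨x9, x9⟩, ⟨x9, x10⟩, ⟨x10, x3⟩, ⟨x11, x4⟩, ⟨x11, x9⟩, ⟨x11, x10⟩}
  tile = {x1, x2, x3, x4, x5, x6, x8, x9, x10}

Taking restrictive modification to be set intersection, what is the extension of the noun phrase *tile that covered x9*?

⟦that covered x9⟧ = {x : ⟨x, x9⟩ ∈ ⟦covered⟧} = {x1, x2, x3, x5, x6, x7, x9, x11}
⟦tile⟧ = {x1, x2, x3, x4, x5, x6, x8, x9, x10}
… ∩ ⟦that covered x9⟧ = {x1, x2, x3, x4, x5, x6, x8, x9, x10} ∩ {x1, x2, x3, x5, x6, x7, x9, x11} = {x1, x2, x3, x5, x6, x9}
So ⟦tile that covered x9⟧ = {x1, x2, x3, x5, x6, x9}.

{x1, x2, x3, x5, x6, x9}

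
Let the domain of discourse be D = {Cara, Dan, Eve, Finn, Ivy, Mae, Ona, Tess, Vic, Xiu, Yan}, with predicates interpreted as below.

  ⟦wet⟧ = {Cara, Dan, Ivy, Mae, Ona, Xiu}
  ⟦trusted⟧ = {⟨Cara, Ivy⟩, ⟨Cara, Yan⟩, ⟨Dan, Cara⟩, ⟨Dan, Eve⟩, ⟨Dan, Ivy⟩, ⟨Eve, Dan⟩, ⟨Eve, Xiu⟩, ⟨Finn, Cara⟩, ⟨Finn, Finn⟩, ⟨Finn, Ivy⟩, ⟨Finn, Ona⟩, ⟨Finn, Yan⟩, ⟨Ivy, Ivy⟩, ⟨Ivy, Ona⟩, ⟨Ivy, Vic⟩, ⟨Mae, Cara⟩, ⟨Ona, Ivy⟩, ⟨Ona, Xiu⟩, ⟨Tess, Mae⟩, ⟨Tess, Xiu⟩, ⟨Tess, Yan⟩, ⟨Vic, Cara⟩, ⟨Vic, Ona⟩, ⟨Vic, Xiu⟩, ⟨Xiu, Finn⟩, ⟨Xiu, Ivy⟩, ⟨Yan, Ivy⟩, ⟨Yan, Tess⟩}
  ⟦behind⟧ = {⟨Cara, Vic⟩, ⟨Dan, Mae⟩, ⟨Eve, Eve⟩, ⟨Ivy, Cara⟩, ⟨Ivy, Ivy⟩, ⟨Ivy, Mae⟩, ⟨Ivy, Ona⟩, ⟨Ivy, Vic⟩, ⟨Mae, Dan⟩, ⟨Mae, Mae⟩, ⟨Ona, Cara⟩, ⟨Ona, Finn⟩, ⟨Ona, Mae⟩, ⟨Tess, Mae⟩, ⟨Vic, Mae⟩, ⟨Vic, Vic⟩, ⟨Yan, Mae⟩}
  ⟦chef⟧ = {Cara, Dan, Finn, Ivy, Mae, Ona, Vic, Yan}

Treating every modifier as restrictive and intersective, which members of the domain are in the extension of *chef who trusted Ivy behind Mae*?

{Dan, Ivy, Ona, Yan}

⟦who trusted Ivy⟧ = {x : ⟨x, Ivy⟩ ∈ ⟦trusted⟧} = {Cara, Dan, Finn, Ivy, Ona, Xiu, Yan}
⟦behind Mae⟧ = {x : ⟨x, Mae⟩ ∈ ⟦behind⟧} = {Dan, Ivy, Mae, Ona, Tess, Vic, Yan}
⟦chef⟧ = {Cara, Dan, Finn, Ivy, Mae, Ona, Vic, Yan}
… ∩ ⟦who trusted Ivy⟧ = {Cara, Dan, Finn, Ivy, Mae, Ona, Vic, Yan} ∩ {Cara, Dan, Finn, Ivy, Ona, Xiu, Yan} = {Cara, Dan, Finn, Ivy, Ona, Yan}
… ∩ ⟦behind Mae⟧ = {Cara, Dan, Finn, Ivy, Ona, Yan} ∩ {Dan, Ivy, Mae, Ona, Tess, Vic, Yan} = {Dan, Ivy, Ona, Yan}
So ⟦chef who trusted Ivy behind Mae⟧ = {Dan, Ivy, Ona, Yan}.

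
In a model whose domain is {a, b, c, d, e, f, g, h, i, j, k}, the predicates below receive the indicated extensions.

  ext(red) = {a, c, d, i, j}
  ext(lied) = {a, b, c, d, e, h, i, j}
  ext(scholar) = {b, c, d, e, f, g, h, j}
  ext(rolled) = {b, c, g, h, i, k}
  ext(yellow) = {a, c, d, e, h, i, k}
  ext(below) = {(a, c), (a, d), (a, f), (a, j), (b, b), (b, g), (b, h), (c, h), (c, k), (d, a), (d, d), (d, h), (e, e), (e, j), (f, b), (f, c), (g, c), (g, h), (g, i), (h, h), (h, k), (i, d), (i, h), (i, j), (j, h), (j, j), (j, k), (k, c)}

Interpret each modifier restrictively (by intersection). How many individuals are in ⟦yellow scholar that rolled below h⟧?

⟦that rolled⟧ = ⟦rolled⟧ = {b, c, g, h, i, k}
⟦below h⟧ = {x : ⟨x, h⟩ ∈ ⟦below⟧} = {b, c, d, g, h, i, j}
⟦scholar⟧ = {b, c, d, e, f, g, h, j}
… ∩ ⟦that rolled⟧ = {b, c, d, e, f, g, h, j} ∩ {b, c, g, h, i, k} = {b, c, g, h}
… ∩ ⟦below h⟧ = {b, c, g, h} ∩ {b, c, d, g, h, i, j} = {b, c, g, h}
… ∩ ⟦yellow⟧ = {b, c, g, h} ∩ {a, c, d, e, h, i, k} = {c, h}
⟦yellow scholar that rolled below h⟧ = {c, h}, so the cardinality is 2.

2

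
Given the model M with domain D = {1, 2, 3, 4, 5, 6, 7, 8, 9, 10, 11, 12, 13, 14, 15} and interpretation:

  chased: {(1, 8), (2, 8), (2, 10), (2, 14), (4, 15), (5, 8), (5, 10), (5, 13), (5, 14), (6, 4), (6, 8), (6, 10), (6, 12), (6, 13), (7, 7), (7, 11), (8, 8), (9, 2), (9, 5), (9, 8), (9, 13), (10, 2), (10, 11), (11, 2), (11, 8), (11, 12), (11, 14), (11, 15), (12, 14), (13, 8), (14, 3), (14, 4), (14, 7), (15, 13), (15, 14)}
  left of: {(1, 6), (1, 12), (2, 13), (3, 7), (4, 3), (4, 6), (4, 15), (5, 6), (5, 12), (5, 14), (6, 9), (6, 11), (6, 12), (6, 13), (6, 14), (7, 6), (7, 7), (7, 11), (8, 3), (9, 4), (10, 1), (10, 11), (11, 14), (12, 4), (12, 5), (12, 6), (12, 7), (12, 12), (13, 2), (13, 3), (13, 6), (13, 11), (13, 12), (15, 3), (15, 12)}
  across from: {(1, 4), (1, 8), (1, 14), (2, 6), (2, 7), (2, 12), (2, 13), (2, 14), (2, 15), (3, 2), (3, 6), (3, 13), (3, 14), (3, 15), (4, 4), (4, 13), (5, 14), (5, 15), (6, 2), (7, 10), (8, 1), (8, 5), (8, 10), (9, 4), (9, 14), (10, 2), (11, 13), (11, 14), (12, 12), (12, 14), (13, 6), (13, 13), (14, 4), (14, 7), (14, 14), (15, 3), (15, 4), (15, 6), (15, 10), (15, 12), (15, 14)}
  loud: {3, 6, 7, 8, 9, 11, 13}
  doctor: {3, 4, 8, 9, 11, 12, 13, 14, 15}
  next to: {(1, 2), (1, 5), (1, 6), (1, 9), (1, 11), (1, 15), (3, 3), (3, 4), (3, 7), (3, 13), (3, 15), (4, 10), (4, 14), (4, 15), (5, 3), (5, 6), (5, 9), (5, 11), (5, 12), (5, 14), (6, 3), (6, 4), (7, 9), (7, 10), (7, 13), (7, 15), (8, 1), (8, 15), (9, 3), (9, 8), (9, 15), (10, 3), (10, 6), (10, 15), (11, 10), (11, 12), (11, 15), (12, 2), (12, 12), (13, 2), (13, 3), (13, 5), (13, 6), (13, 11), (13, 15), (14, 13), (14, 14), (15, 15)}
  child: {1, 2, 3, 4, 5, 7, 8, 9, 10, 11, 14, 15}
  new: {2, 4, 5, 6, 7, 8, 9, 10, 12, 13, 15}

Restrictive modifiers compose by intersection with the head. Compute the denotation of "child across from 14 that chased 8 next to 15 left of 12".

⟦across from 14⟧ = {x : ⟨x, 14⟩ ∈ ⟦across from⟧} = {1, 2, 3, 5, 9, 11, 12, 14, 15}
⟦that chased 8⟧ = {x : ⟨x, 8⟩ ∈ ⟦chased⟧} = {1, 2, 5, 6, 8, 9, 11, 13}
⟦next to 15⟧ = {x : ⟨x, 15⟩ ∈ ⟦next to⟧} = {1, 3, 4, 7, 8, 9, 10, 11, 13, 15}
⟦left of 12⟧ = {x : ⟨x, 12⟩ ∈ ⟦left of⟧} = {1, 5, 6, 12, 13, 15}
⟦child⟧ = {1, 2, 3, 4, 5, 7, 8, 9, 10, 11, 14, 15}
… ∩ ⟦across from 14⟧ = {1, 2, 3, 4, 5, 7, 8, 9, 10, 11, 14, 15} ∩ {1, 2, 3, 5, 9, 11, 12, 14, 15} = {1, 2, 3, 5, 9, 11, 14, 15}
… ∩ ⟦that chased 8⟧ = {1, 2, 3, 5, 9, 11, 14, 15} ∩ {1, 2, 5, 6, 8, 9, 11, 13} = {1, 2, 5, 9, 11}
… ∩ ⟦next to 15⟧ = {1, 2, 5, 9, 11} ∩ {1, 3, 4, 7, 8, 9, 10, 11, 13, 15} = {1, 9, 11}
… ∩ ⟦left of 12⟧ = {1, 9, 11} ∩ {1, 5, 6, 12, 13, 15} = {1}
So ⟦child across from 14 that chased 8 next to 15 left of 12⟧ = {1}.

{1}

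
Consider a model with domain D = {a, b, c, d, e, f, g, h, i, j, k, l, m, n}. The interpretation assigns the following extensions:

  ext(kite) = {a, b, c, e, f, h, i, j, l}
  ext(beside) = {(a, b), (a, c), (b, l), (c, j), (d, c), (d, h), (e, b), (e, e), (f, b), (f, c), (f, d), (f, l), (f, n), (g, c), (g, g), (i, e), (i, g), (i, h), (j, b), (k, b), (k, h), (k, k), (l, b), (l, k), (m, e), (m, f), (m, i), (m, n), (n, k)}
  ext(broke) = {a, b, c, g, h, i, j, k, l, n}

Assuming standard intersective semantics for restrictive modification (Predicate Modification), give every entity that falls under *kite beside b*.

{a, e, f, j, l}

⟦beside b⟧ = {x : ⟨x, b⟩ ∈ ⟦beside⟧} = {a, e, f, j, k, l}
⟦kite⟧ = {a, b, c, e, f, h, i, j, l}
… ∩ ⟦beside b⟧ = {a, b, c, e, f, h, i, j, l} ∩ {a, e, f, j, k, l} = {a, e, f, j, l}
So ⟦kite beside b⟧ = {a, e, f, j, l}.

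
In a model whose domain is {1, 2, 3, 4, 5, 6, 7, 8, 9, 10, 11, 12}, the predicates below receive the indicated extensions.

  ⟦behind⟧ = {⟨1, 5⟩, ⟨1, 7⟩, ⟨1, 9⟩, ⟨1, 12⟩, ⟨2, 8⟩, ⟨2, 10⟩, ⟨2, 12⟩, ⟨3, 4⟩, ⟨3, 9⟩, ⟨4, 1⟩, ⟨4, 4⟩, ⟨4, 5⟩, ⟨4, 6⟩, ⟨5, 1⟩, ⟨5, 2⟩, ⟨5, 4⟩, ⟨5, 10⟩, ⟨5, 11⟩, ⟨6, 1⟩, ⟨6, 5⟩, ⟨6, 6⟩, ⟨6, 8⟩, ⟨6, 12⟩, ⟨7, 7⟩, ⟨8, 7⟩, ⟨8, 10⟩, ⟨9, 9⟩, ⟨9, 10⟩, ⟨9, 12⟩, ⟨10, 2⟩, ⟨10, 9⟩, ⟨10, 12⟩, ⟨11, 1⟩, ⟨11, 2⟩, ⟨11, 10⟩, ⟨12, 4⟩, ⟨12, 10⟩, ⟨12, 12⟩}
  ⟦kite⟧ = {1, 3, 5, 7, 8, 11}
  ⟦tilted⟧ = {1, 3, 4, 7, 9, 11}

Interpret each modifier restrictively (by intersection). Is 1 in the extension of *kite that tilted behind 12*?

yes

⟦that tilted⟧ = ⟦tilted⟧ = {1, 3, 4, 7, 9, 11}
⟦behind 12⟧ = {x : ⟨x, 12⟩ ∈ ⟦behind⟧} = {1, 2, 6, 9, 10, 12}
⟦kite⟧ = {1, 3, 5, 7, 8, 11}
… ∩ ⟦that tilted⟧ = {1, 3, 5, 7, 8, 11} ∩ {1, 3, 4, 7, 9, 11} = {1, 3, 7, 11}
… ∩ ⟦behind 12⟧ = {1, 3, 7, 11} ∩ {1, 2, 6, 9, 10, 12} = {1}
⟦kite that tilted behind 12⟧ = {1}; 1 ∈ this set.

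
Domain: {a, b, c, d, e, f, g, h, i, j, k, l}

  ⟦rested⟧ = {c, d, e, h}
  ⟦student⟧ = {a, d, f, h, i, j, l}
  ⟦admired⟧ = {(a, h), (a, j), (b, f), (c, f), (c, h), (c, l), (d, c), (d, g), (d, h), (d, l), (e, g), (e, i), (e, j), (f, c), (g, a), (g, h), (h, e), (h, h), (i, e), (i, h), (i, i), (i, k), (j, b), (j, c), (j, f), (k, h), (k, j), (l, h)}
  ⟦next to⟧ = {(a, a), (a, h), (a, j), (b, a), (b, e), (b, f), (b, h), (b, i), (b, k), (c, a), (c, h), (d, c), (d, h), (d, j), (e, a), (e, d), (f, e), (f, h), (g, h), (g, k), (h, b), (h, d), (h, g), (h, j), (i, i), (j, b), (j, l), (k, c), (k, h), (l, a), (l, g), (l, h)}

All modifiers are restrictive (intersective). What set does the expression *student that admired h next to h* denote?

{a, d, l}

⟦that admired h⟧ = {x : ⟨x, h⟩ ∈ ⟦admired⟧} = {a, c, d, g, h, i, k, l}
⟦next to h⟧ = {x : ⟨x, h⟩ ∈ ⟦next to⟧} = {a, b, c, d, f, g, k, l}
⟦student⟧ = {a, d, f, h, i, j, l}
… ∩ ⟦that admired h⟧ = {a, d, f, h, i, j, l} ∩ {a, c, d, g, h, i, k, l} = {a, d, h, i, l}
… ∩ ⟦next to h⟧ = {a, d, h, i, l} ∩ {a, b, c, d, f, g, k, l} = {a, d, l}
So ⟦student that admired h next to h⟧ = {a, d, l}.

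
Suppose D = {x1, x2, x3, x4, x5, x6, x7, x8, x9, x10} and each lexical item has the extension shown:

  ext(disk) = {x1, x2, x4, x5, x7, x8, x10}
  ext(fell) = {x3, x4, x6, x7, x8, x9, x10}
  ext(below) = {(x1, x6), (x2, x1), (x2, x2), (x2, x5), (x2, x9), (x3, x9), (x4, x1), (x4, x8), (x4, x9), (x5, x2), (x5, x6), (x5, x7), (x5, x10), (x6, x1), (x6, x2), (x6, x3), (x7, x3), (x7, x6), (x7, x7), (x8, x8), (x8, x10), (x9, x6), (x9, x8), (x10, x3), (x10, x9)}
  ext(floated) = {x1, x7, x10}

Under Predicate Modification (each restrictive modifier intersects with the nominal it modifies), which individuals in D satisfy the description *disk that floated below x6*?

⟦that floated⟧ = ⟦floated⟧ = {x1, x7, x10}
⟦below x6⟧ = {x : ⟨x, x6⟩ ∈ ⟦below⟧} = {x1, x5, x7, x9}
⟦disk⟧ = {x1, x2, x4, x5, x7, x8, x10}
… ∩ ⟦that floated⟧ = {x1, x2, x4, x5, x7, x8, x10} ∩ {x1, x7, x10} = {x1, x7, x10}
… ∩ ⟦below x6⟧ = {x1, x7, x10} ∩ {x1, x5, x7, x9} = {x1, x7}
So ⟦disk that floated below x6⟧ = {x1, x7}.

{x1, x7}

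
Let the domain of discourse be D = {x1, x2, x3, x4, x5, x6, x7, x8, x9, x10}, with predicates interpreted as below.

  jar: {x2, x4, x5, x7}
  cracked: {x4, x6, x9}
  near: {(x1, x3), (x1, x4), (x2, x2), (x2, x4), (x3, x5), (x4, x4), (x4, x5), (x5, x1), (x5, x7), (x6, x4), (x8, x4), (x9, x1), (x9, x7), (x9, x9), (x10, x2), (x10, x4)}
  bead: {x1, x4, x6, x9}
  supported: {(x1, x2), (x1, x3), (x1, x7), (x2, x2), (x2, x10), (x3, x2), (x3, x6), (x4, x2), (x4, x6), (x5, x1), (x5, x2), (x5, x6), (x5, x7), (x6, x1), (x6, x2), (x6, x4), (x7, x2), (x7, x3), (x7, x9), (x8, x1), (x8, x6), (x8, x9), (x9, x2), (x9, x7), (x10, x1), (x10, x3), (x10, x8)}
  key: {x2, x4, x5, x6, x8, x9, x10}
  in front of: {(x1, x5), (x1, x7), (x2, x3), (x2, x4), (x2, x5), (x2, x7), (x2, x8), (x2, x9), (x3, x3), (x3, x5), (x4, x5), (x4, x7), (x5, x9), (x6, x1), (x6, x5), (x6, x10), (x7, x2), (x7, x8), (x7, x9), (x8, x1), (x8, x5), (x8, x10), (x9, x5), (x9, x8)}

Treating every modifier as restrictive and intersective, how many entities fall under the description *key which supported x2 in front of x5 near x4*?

3

⟦which supported x2⟧ = {x : ⟨x, x2⟩ ∈ ⟦supported⟧} = {x1, x2, x3, x4, x5, x6, x7, x9}
⟦in front of x5⟧ = {x : ⟨x, x5⟩ ∈ ⟦in front of⟧} = {x1, x2, x3, x4, x6, x8, x9}
⟦near x4⟧ = {x : ⟨x, x4⟩ ∈ ⟦near⟧} = {x1, x2, x4, x6, x8, x10}
⟦key⟧ = {x2, x4, x5, x6, x8, x9, x10}
… ∩ ⟦which supported x2⟧ = {x2, x4, x5, x6, x8, x9, x10} ∩ {x1, x2, x3, x4, x5, x6, x7, x9} = {x2, x4, x5, x6, x9}
… ∩ ⟦in front of x5⟧ = {x2, x4, x5, x6, x9} ∩ {x1, x2, x3, x4, x6, x8, x9} = {x2, x4, x6, x9}
… ∩ ⟦near x4⟧ = {x2, x4, x6, x9} ∩ {x1, x2, x4, x6, x8, x10} = {x2, x4, x6}
⟦key which supported x2 in front of x5 near x4⟧ = {x2, x4, x6}, so the cardinality is 3.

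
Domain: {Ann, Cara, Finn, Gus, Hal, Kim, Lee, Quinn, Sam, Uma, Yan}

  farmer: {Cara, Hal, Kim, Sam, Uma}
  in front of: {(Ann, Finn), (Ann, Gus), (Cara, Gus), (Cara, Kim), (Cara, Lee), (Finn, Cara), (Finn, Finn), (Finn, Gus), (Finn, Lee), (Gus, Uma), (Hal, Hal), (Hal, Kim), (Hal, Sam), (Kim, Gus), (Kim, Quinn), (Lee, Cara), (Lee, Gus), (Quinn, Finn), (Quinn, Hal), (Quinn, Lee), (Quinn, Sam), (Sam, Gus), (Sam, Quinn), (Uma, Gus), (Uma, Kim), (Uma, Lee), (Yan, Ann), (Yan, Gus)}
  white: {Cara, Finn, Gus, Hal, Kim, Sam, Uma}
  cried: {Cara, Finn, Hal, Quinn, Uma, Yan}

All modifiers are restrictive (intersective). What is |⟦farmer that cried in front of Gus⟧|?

⟦that cried⟧ = ⟦cried⟧ = {Cara, Finn, Hal, Quinn, Uma, Yan}
⟦in front of Gus⟧ = {x : ⟨x, Gus⟩ ∈ ⟦in front of⟧} = {Ann, Cara, Finn, Kim, Lee, Sam, Uma, Yan}
⟦farmer⟧ = {Cara, Hal, Kim, Sam, Uma}
… ∩ ⟦that cried⟧ = {Cara, Hal, Kim, Sam, Uma} ∩ {Cara, Finn, Hal, Quinn, Uma, Yan} = {Cara, Hal, Uma}
… ∩ ⟦in front of Gus⟧ = {Cara, Hal, Uma} ∩ {Ann, Cara, Finn, Kim, Lee, Sam, Uma, Yan} = {Cara, Uma}
⟦farmer that cried in front of Gus⟧ = {Cara, Uma}, so the cardinality is 2.

2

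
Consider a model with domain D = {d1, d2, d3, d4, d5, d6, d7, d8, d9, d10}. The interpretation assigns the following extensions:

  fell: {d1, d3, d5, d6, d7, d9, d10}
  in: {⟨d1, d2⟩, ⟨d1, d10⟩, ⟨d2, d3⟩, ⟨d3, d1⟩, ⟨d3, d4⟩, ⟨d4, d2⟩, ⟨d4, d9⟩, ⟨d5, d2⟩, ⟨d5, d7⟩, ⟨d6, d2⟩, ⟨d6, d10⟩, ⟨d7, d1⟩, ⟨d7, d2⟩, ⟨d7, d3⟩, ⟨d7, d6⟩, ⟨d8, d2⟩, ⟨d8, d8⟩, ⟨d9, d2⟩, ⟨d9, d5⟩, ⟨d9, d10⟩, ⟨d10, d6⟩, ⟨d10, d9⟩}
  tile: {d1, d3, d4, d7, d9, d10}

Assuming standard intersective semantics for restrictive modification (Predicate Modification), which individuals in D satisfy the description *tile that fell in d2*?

⟦that fell⟧ = ⟦fell⟧ = {d1, d3, d5, d6, d7, d9, d10}
⟦in d2⟧ = {x : ⟨x, d2⟩ ∈ ⟦in⟧} = {d1, d4, d5, d6, d7, d8, d9}
⟦tile⟧ = {d1, d3, d4, d7, d9, d10}
… ∩ ⟦that fell⟧ = {d1, d3, d4, d7, d9, d10} ∩ {d1, d3, d5, d6, d7, d9, d10} = {d1, d3, d7, d9, d10}
… ∩ ⟦in d2⟧ = {d1, d3, d7, d9, d10} ∩ {d1, d4, d5, d6, d7, d8, d9} = {d1, d7, d9}
So ⟦tile that fell in d2⟧ = {d1, d7, d9}.

{d1, d7, d9}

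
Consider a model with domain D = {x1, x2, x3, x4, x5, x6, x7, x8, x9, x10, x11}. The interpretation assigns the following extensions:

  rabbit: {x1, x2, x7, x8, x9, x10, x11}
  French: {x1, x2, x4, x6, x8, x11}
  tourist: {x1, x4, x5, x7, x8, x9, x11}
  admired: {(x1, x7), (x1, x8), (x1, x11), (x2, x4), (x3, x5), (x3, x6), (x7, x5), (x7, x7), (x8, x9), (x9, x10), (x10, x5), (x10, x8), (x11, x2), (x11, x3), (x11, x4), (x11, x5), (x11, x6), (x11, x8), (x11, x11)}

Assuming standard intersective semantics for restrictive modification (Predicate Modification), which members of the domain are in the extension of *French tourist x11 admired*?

⟦x11 admired⟧ = {x : ⟨x11, x⟩ ∈ ⟦admired⟧} = {x2, x3, x4, x5, x6, x8, x11}
⟦tourist⟧ = {x1, x4, x5, x7, x8, x9, x11}
… ∩ ⟦x11 admired⟧ = {x1, x4, x5, x7, x8, x9, x11} ∩ {x2, x3, x4, x5, x6, x8, x11} = {x4, x5, x8, x11}
… ∩ ⟦French⟧ = {x4, x5, x8, x11} ∩ {x1, x2, x4, x6, x8, x11} = {x4, x8, x11}
So ⟦French tourist x11 admired⟧ = {x4, x8, x11}.

{x4, x8, x11}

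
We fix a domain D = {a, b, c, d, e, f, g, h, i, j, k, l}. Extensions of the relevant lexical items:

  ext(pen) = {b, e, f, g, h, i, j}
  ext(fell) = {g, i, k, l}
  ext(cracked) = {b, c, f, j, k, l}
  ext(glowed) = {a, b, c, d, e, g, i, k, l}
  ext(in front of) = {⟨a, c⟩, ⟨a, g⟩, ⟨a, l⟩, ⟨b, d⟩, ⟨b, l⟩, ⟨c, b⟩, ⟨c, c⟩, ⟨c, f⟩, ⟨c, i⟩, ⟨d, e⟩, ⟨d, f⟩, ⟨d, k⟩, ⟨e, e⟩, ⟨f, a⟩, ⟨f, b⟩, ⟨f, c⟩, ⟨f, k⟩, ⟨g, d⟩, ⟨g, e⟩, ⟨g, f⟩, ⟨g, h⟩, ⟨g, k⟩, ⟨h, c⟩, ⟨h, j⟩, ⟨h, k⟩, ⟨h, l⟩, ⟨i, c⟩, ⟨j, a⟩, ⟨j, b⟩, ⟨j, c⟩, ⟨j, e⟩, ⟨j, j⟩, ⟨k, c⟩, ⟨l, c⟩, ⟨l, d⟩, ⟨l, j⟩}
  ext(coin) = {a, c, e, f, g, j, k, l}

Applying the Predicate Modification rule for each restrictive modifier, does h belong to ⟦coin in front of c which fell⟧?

no

⟦in front of c⟧ = {x : ⟨x, c⟩ ∈ ⟦in front of⟧} = {a, c, f, h, i, j, k, l}
⟦which fell⟧ = ⟦fell⟧ = {g, i, k, l}
⟦coin⟧ = {a, c, e, f, g, j, k, l}
… ∩ ⟦in front of c⟧ = {a, c, e, f, g, j, k, l} ∩ {a, c, f, h, i, j, k, l} = {a, c, f, j, k, l}
… ∩ ⟦which fell⟧ = {a, c, f, j, k, l} ∩ {g, i, k, l} = {k, l}
⟦coin in front of c which fell⟧ = {k, l}; h ∉ this set.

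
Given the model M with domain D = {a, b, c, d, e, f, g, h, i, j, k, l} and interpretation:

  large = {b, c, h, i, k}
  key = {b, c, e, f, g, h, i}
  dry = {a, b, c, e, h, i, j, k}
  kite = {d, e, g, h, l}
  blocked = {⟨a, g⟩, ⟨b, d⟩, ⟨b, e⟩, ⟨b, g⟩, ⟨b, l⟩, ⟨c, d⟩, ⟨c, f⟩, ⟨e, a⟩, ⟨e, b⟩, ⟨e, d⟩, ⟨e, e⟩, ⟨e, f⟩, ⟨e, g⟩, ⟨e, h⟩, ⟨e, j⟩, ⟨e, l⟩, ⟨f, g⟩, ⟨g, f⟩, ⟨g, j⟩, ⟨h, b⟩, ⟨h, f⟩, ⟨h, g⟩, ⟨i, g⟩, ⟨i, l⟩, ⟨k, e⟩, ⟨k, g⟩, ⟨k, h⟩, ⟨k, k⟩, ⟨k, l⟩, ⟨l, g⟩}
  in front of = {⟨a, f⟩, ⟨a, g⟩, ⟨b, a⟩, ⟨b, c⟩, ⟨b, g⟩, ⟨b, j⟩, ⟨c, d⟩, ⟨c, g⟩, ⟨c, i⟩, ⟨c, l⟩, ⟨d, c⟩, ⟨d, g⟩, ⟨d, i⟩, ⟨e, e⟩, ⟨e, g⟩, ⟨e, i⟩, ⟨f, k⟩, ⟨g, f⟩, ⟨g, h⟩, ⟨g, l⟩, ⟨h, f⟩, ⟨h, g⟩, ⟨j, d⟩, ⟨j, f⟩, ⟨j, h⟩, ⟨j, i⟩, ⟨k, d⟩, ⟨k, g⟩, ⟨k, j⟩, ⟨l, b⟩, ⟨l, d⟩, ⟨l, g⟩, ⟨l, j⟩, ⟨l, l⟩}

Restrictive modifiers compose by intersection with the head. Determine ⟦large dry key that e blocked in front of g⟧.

⟦that e blocked⟧ = {x : ⟨e, x⟩ ∈ ⟦blocked⟧} = {a, b, d, e, f, g, h, j, l}
⟦in front of g⟧ = {x : ⟨x, g⟩ ∈ ⟦in front of⟧} = {a, b, c, d, e, h, k, l}
⟦key⟧ = {b, c, e, f, g, h, i}
… ∩ ⟦that e blocked⟧ = {b, c, e, f, g, h, i} ∩ {a, b, d, e, f, g, h, j, l} = {b, e, f, g, h}
… ∩ ⟦in front of g⟧ = {b, e, f, g, h} ∩ {a, b, c, d, e, h, k, l} = {b, e, h}
… ∩ ⟦large⟧ = {b, e, h} ∩ {b, c, h, i, k} = {b, h}
… ∩ ⟦dry⟧ = {b, h} ∩ {a, b, c, e, h, i, j, k} = {b, h}
So ⟦large dry key that e blocked in front of g⟧ = {b, h}.

{b, h}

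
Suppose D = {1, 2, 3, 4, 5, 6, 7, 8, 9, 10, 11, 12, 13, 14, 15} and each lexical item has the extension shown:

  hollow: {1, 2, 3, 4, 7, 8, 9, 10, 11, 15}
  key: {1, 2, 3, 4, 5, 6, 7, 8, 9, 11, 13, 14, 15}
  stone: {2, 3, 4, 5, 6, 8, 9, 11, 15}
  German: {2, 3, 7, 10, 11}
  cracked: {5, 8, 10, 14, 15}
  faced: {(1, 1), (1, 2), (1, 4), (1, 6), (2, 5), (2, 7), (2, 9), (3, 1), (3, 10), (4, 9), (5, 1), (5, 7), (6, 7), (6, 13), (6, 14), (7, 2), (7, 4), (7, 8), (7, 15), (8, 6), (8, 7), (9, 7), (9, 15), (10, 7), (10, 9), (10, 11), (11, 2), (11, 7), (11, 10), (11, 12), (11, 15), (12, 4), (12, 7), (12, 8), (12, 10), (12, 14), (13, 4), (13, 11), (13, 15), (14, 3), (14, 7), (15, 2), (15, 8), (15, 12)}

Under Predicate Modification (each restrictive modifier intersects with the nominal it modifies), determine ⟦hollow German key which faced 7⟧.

{2, 11}

⟦which faced 7⟧ = {x : ⟨x, 7⟩ ∈ ⟦faced⟧} = {2, 5, 6, 8, 9, 10, 11, 12, 14}
⟦key⟧ = {1, 2, 3, 4, 5, 6, 7, 8, 9, 11, 13, 14, 15}
… ∩ ⟦which faced 7⟧ = {1, 2, 3, 4, 5, 6, 7, 8, 9, 11, 13, 14, 15} ∩ {2, 5, 6, 8, 9, 10, 11, 12, 14} = {2, 5, 6, 8, 9, 11, 14}
… ∩ ⟦hollow⟧ = {2, 5, 6, 8, 9, 11, 14} ∩ {1, 2, 3, 4, 7, 8, 9, 10, 11, 15} = {2, 8, 9, 11}
… ∩ ⟦German⟧ = {2, 8, 9, 11} ∩ {2, 3, 7, 10, 11} = {2, 11}
So ⟦hollow German key which faced 7⟧ = {2, 11}.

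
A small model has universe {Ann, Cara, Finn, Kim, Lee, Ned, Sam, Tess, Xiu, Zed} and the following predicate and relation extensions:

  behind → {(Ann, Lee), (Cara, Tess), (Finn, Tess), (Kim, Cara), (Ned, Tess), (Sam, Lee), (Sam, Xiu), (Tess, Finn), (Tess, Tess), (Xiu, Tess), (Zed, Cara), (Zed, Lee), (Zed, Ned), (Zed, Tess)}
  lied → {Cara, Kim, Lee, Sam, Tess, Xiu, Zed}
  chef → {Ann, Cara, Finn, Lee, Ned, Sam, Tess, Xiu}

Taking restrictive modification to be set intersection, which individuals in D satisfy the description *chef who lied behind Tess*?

{Cara, Tess, Xiu}

⟦who lied⟧ = ⟦lied⟧ = {Cara, Kim, Lee, Sam, Tess, Xiu, Zed}
⟦behind Tess⟧ = {x : ⟨x, Tess⟩ ∈ ⟦behind⟧} = {Cara, Finn, Ned, Tess, Xiu, Zed}
⟦chef⟧ = {Ann, Cara, Finn, Lee, Ned, Sam, Tess, Xiu}
… ∩ ⟦who lied⟧ = {Ann, Cara, Finn, Lee, Ned, Sam, Tess, Xiu} ∩ {Cara, Kim, Lee, Sam, Tess, Xiu, Zed} = {Cara, Lee, Sam, Tess, Xiu}
… ∩ ⟦behind Tess⟧ = {Cara, Lee, Sam, Tess, Xiu} ∩ {Cara, Finn, Ned, Tess, Xiu, Zed} = {Cara, Tess, Xiu}
So ⟦chef who lied behind Tess⟧ = {Cara, Tess, Xiu}.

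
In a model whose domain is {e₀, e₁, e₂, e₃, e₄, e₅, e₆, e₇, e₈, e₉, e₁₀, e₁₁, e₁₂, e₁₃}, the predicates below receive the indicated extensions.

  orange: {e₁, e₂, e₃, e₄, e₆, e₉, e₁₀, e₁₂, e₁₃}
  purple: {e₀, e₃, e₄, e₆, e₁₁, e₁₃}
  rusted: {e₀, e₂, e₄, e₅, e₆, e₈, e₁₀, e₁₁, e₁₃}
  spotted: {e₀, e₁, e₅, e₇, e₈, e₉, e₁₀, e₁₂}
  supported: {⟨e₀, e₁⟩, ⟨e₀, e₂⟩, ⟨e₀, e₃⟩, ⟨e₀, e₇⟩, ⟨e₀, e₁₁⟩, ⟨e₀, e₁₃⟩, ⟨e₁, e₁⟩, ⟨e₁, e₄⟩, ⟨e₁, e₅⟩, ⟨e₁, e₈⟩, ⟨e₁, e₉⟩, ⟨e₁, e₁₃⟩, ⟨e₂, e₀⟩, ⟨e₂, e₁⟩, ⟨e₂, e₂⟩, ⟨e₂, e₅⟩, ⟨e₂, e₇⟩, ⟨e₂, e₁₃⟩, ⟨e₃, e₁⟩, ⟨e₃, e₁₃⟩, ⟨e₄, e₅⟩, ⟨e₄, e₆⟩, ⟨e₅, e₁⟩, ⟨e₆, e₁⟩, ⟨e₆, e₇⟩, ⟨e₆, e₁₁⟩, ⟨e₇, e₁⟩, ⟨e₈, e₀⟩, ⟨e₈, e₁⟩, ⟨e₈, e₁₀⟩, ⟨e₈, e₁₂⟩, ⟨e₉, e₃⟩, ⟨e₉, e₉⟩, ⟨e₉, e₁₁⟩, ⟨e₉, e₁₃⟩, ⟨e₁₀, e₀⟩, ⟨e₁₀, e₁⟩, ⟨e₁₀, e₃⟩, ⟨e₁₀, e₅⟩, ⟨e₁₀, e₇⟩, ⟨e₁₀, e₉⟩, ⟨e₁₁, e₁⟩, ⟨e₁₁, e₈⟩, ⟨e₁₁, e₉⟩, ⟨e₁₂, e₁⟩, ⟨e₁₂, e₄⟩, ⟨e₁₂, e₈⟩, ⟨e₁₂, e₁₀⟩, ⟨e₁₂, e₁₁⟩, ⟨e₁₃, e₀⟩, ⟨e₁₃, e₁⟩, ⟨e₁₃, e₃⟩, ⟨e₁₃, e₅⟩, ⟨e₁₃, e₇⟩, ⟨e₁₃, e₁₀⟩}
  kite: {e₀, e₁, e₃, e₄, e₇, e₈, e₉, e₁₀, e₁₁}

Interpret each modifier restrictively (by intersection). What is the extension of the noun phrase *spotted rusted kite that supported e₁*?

⟦that supported e₁⟧ = {x : ⟨x, e₁⟩ ∈ ⟦supported⟧} = {e₀, e₁, e₂, e₃, e₅, e₆, e₇, e₈, e₁₀, e₁₁, e₁₂, e₁₃}
⟦kite⟧ = {e₀, e₁, e₃, e₄, e₇, e₈, e₉, e₁₀, e₁₁}
… ∩ ⟦that supported e₁⟧ = {e₀, e₁, e₃, e₄, e₇, e₈, e₉, e₁₀, e₁₁} ∩ {e₀, e₁, e₂, e₃, e₅, e₆, e₇, e₈, e₁₀, e₁₁, e₁₂, e₁₃} = {e₀, e₁, e₃, e₇, e₈, e₁₀, e₁₁}
… ∩ ⟦spotted⟧ = {e₀, e₁, e₃, e₇, e₈, e₁₀, e₁₁} ∩ {e₀, e₁, e₅, e₇, e₈, e₉, e₁₀, e₁₂} = {e₀, e₁, e₇, e₈, e₁₀}
… ∩ ⟦rusted⟧ = {e₀, e₁, e₇, e₈, e₁₀} ∩ {e₀, e₂, e₄, e₅, e₆, e₈, e₁₀, e₁₁, e₁₃} = {e₀, e₈, e₁₀}
So ⟦spotted rusted kite that supported e₁⟧ = {e₀, e₈, e₁₀}.

{e₀, e₈, e₁₀}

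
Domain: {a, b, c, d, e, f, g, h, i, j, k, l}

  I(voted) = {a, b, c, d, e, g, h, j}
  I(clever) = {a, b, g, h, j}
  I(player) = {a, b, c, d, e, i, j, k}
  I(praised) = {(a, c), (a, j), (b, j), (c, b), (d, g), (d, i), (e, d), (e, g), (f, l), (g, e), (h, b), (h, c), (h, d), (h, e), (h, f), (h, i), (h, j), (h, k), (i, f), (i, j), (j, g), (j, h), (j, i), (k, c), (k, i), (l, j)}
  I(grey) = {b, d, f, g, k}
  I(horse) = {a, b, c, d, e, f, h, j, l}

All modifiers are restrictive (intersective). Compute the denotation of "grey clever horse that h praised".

⟦that h praised⟧ = {x : ⟨h, x⟩ ∈ ⟦praised⟧} = {b, c, d, e, f, i, j, k}
⟦horse⟧ = {a, b, c, d, e, f, h, j, l}
… ∩ ⟦that h praised⟧ = {a, b, c, d, e, f, h, j, l} ∩ {b, c, d, e, f, i, j, k} = {b, c, d, e, f, j}
… ∩ ⟦grey⟧ = {b, c, d, e, f, j} ∩ {b, d, f, g, k} = {b, d, f}
… ∩ ⟦clever⟧ = {b, d, f} ∩ {a, b, g, h, j} = {b}
So ⟦grey clever horse that h praised⟧ = {b}.

{b}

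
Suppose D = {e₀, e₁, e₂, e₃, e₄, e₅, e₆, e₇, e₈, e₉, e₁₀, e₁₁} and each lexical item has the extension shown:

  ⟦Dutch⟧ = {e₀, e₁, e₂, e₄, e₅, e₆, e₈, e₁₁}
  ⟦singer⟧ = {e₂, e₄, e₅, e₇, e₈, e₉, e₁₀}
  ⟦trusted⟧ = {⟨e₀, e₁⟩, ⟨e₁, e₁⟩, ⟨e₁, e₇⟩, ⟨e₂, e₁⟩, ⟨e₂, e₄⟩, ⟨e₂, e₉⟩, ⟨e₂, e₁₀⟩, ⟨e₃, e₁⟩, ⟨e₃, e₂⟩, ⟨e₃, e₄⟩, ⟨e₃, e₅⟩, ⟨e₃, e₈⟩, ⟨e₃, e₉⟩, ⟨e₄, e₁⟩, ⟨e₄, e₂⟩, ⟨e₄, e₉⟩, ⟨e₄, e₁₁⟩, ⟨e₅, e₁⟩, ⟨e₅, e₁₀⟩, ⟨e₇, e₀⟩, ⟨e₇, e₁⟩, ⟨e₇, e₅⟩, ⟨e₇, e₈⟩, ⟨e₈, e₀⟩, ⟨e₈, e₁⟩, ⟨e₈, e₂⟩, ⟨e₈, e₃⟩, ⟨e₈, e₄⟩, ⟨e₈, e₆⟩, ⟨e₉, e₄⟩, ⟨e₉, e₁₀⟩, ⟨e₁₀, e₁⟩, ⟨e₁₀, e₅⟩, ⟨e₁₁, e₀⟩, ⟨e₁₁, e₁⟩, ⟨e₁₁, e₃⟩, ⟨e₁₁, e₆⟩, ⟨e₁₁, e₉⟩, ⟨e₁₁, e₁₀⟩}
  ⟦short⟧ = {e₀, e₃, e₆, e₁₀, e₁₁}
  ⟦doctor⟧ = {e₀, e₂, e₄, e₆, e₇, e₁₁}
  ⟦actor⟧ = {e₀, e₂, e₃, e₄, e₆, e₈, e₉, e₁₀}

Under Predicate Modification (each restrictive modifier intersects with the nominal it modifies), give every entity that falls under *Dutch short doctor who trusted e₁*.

⟦who trusted e₁⟧ = {x : ⟨x, e₁⟩ ∈ ⟦trusted⟧} = {e₀, e₁, e₂, e₃, e₄, e₅, e₇, e₈, e₁₀, e₁₁}
⟦doctor⟧ = {e₀, e₂, e₄, e₆, e₇, e₁₁}
… ∩ ⟦who trusted e₁⟧ = {e₀, e₂, e₄, e₆, e₇, e₁₁} ∩ {e₀, e₁, e₂, e₃, e₄, e₅, e₇, e₈, e₁₀, e₁₁} = {e₀, e₂, e₄, e₇, e₁₁}
… ∩ ⟦Dutch⟧ = {e₀, e₂, e₄, e₇, e₁₁} ∩ {e₀, e₁, e₂, e₄, e₅, e₆, e₈, e₁₁} = {e₀, e₂, e₄, e₁₁}
… ∩ ⟦short⟧ = {e₀, e₂, e₄, e₁₁} ∩ {e₀, e₃, e₆, e₁₀, e₁₁} = {e₀, e₁₁}
So ⟦Dutch short doctor who trusted e₁⟧ = {e₀, e₁₁}.

{e₀, e₁₁}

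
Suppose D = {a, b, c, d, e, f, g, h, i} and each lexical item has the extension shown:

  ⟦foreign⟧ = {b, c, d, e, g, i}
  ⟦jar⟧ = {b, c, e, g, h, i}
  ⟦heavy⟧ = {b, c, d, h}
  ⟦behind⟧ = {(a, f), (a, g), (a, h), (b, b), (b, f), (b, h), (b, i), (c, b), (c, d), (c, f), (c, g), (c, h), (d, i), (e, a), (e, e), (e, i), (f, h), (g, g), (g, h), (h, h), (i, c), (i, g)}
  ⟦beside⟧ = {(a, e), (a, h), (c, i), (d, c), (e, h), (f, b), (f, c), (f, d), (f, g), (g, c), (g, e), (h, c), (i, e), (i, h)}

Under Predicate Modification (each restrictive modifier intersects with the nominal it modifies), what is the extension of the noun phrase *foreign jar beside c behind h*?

{g}

⟦beside c⟧ = {x : ⟨x, c⟩ ∈ ⟦beside⟧} = {d, f, g, h}
⟦behind h⟧ = {x : ⟨x, h⟩ ∈ ⟦behind⟧} = {a, b, c, f, g, h}
⟦jar⟧ = {b, c, e, g, h, i}
… ∩ ⟦beside c⟧ = {b, c, e, g, h, i} ∩ {d, f, g, h} = {g, h}
… ∩ ⟦behind h⟧ = {g, h} ∩ {a, b, c, f, g, h} = {g, h}
… ∩ ⟦foreign⟧ = {g, h} ∩ {b, c, d, e, g, i} = {g}
So ⟦foreign jar beside c behind h⟧ = {g}.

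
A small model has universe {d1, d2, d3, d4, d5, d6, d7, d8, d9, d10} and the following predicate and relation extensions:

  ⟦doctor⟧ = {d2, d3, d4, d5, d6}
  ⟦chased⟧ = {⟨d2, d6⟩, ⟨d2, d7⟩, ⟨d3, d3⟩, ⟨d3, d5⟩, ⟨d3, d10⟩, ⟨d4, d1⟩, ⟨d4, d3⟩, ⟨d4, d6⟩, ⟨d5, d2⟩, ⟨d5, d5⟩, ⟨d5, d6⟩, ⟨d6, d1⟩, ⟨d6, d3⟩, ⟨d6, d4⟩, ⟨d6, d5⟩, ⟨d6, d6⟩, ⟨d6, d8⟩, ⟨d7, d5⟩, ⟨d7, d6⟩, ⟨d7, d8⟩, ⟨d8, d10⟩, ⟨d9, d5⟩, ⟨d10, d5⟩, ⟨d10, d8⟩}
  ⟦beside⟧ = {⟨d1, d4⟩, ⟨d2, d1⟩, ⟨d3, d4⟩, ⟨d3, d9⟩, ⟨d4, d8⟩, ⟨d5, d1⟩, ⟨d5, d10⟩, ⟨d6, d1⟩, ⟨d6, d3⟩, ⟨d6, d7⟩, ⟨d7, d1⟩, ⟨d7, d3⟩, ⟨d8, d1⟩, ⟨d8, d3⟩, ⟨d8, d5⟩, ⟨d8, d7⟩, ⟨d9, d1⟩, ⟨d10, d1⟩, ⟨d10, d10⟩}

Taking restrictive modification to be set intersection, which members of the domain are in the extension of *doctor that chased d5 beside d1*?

⟦that chased d5⟧ = {x : ⟨x, d5⟩ ∈ ⟦chased⟧} = {d3, d5, d6, d7, d9, d10}
⟦beside d1⟧ = {x : ⟨x, d1⟩ ∈ ⟦beside⟧} = {d2, d5, d6, d7, d8, d9, d10}
⟦doctor⟧ = {d2, d3, d4, d5, d6}
… ∩ ⟦that chased d5⟧ = {d2, d3, d4, d5, d6} ∩ {d3, d5, d6, d7, d9, d10} = {d3, d5, d6}
… ∩ ⟦beside d1⟧ = {d3, d5, d6} ∩ {d2, d5, d6, d7, d8, d9, d10} = {d5, d6}
So ⟦doctor that chased d5 beside d1⟧ = {d5, d6}.

{d5, d6}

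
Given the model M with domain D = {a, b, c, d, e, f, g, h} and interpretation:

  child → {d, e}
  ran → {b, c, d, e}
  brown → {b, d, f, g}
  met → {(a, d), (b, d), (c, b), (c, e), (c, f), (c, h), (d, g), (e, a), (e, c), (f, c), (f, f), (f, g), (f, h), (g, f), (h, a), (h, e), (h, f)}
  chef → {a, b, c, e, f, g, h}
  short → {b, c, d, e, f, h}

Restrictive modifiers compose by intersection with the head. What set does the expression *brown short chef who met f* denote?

⟦who met f⟧ = {x : ⟨x, f⟩ ∈ ⟦met⟧} = {c, f, g, h}
⟦chef⟧ = {a, b, c, e, f, g, h}
… ∩ ⟦who met f⟧ = {a, b, c, e, f, g, h} ∩ {c, f, g, h} = {c, f, g, h}
… ∩ ⟦brown⟧ = {c, f, g, h} ∩ {b, d, f, g} = {f, g}
… ∩ ⟦short⟧ = {f, g} ∩ {b, c, d, e, f, h} = {f}
So ⟦brown short chef who met f⟧ = {f}.

{f}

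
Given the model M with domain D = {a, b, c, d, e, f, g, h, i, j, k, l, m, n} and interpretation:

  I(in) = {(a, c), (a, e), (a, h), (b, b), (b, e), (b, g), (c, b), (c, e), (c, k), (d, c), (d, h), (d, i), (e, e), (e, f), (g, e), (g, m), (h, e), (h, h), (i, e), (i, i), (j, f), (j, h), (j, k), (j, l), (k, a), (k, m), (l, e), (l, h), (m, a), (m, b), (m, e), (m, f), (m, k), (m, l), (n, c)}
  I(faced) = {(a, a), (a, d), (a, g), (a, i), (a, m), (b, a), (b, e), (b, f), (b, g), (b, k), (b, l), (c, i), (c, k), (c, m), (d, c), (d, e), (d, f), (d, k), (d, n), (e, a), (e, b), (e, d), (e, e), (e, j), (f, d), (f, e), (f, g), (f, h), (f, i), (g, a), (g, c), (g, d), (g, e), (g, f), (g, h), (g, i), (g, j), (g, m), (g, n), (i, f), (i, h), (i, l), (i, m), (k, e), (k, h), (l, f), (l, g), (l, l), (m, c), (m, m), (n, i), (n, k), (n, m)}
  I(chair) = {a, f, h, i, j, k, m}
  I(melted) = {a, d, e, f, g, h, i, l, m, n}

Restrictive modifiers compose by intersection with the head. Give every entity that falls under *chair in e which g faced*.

{a, h, i, m}

⟦in e⟧ = {x : ⟨x, e⟩ ∈ ⟦in⟧} = {a, b, c, e, g, h, i, l, m}
⟦which g faced⟧ = {x : ⟨g, x⟩ ∈ ⟦faced⟧} = {a, c, d, e, f, h, i, j, m, n}
⟦chair⟧ = {a, f, h, i, j, k, m}
… ∩ ⟦in e⟧ = {a, f, h, i, j, k, m} ∩ {a, b, c, e, g, h, i, l, m} = {a, h, i, m}
… ∩ ⟦which g faced⟧ = {a, h, i, m} ∩ {a, c, d, e, f, h, i, j, m, n} = {a, h, i, m}
So ⟦chair in e which g faced⟧ = {a, h, i, m}.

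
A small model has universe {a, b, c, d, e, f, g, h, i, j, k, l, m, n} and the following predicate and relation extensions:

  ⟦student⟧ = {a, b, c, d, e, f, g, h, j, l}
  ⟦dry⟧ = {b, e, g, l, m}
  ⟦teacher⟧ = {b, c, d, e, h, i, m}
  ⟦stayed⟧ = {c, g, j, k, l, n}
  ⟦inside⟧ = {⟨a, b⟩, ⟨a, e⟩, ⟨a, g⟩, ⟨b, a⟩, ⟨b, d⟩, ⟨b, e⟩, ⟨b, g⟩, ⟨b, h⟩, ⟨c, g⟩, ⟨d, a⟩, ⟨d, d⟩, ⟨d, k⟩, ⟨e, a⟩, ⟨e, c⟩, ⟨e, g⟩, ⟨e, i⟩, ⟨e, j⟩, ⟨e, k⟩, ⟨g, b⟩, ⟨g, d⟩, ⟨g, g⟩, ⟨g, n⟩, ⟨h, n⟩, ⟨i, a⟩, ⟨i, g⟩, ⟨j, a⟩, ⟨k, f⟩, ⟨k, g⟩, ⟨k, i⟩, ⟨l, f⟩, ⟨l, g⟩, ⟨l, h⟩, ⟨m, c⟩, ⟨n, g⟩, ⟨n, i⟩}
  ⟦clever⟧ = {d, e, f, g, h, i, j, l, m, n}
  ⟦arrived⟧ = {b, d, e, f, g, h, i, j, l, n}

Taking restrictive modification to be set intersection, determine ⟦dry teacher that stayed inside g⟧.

⟦that stayed⟧ = ⟦stayed⟧ = {c, g, j, k, l, n}
⟦inside g⟧ = {x : ⟨x, g⟩ ∈ ⟦inside⟧} = {a, b, c, e, g, i, k, l, n}
⟦teacher⟧ = {b, c, d, e, h, i, m}
… ∩ ⟦that stayed⟧ = {b, c, d, e, h, i, m} ∩ {c, g, j, k, l, n} = {c}
… ∩ ⟦inside g⟧ = {c} ∩ {a, b, c, e, g, i, k, l, n} = {c}
… ∩ ⟦dry⟧ = {c} ∩ {b, e, g, l, m} = ∅
So ⟦dry teacher that stayed inside g⟧ = {}.

{}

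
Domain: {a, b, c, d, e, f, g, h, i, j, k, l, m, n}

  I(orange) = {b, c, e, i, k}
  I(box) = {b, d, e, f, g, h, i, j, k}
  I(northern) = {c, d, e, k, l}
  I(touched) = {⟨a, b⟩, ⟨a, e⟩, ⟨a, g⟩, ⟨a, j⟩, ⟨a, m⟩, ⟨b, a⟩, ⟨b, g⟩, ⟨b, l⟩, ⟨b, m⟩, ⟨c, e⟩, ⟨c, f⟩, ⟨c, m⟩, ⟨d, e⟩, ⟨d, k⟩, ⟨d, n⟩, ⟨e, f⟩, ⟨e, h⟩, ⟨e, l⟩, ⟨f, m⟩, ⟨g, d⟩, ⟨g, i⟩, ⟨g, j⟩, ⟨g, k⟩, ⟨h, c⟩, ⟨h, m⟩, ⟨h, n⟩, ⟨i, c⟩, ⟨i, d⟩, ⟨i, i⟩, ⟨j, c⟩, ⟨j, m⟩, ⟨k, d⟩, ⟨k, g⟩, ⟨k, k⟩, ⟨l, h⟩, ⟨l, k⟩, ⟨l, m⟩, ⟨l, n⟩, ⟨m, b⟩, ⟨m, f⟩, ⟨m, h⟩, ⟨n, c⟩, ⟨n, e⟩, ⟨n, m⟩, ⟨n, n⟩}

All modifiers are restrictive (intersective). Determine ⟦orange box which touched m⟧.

{b}

⟦which touched m⟧ = {x : ⟨x, m⟩ ∈ ⟦touched⟧} = {a, b, c, f, h, j, l, n}
⟦box⟧ = {b, d, e, f, g, h, i, j, k}
… ∩ ⟦which touched m⟧ = {b, d, e, f, g, h, i, j, k} ∩ {a, b, c, f, h, j, l, n} = {b, f, h, j}
… ∩ ⟦orange⟧ = {b, f, h, j} ∩ {b, c, e, i, k} = {b}
So ⟦orange box which touched m⟧ = {b}.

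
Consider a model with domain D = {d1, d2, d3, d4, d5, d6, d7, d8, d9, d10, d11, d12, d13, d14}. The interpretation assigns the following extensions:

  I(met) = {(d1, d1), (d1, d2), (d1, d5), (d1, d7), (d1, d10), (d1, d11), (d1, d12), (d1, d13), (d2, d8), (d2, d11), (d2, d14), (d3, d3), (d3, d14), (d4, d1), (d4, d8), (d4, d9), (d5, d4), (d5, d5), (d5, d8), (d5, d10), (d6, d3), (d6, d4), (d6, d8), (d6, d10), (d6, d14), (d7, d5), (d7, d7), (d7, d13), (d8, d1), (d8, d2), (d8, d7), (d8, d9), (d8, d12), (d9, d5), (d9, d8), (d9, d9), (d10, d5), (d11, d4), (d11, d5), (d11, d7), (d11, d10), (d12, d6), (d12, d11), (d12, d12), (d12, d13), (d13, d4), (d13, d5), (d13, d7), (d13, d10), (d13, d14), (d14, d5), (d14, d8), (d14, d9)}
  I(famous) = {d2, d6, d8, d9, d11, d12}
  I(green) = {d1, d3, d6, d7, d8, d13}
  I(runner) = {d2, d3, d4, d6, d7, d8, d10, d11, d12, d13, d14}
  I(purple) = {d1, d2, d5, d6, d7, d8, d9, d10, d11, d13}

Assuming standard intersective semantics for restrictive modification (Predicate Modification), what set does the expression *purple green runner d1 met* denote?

{d7, d13}

⟦d1 met⟧ = {x : ⟨d1, x⟩ ∈ ⟦met⟧} = {d1, d2, d5, d7, d10, d11, d12, d13}
⟦runner⟧ = {d2, d3, d4, d6, d7, d8, d10, d11, d12, d13, d14}
… ∩ ⟦d1 met⟧ = {d2, d3, d4, d6, d7, d8, d10, d11, d12, d13, d14} ∩ {d1, d2, d5, d7, d10, d11, d12, d13} = {d2, d7, d10, d11, d12, d13}
… ∩ ⟦purple⟧ = {d2, d7, d10, d11, d12, d13} ∩ {d1, d2, d5, d6, d7, d8, d9, d10, d11, d13} = {d2, d7, d10, d11, d13}
… ∩ ⟦green⟧ = {d2, d7, d10, d11, d13} ∩ {d1, d3, d6, d7, d8, d13} = {d7, d13}
So ⟦purple green runner d1 met⟧ = {d7, d13}.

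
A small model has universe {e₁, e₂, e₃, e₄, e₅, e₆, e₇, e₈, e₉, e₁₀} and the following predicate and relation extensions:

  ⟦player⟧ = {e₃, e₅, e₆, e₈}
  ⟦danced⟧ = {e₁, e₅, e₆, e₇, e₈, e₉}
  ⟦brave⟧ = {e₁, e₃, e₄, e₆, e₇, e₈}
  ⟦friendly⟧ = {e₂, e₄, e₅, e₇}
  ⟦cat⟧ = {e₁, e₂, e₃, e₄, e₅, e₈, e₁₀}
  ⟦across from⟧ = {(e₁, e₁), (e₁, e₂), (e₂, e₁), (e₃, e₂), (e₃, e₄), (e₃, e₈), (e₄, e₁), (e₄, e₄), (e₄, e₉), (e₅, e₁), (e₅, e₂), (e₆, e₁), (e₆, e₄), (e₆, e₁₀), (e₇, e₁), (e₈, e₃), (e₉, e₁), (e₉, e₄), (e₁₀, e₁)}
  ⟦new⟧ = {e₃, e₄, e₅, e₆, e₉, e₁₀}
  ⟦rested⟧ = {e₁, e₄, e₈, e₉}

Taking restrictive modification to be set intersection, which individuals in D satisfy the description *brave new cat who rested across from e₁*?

⟦who rested⟧ = ⟦rested⟧ = {e₁, e₄, e₈, e₉}
⟦across from e₁⟧ = {x : ⟨x, e₁⟩ ∈ ⟦across from⟧} = {e₁, e₂, e₄, e₅, e₆, e₇, e₉, e₁₀}
⟦cat⟧ = {e₁, e₂, e₃, e₄, e₅, e₈, e₁₀}
… ∩ ⟦who rested⟧ = {e₁, e₂, e₃, e₄, e₅, e₈, e₁₀} ∩ {e₁, e₄, e₈, e₉} = {e₁, e₄, e₈}
… ∩ ⟦across from e₁⟧ = {e₁, e₄, e₈} ∩ {e₁, e₂, e₄, e₅, e₆, e₇, e₉, e₁₀} = {e₁, e₄}
… ∩ ⟦brave⟧ = {e₁, e₄} ∩ {e₁, e₃, e₄, e₆, e₇, e₈} = {e₁, e₄}
… ∩ ⟦new⟧ = {e₁, e₄} ∩ {e₃, e₄, e₅, e₆, e₉, e₁₀} = {e₄}
So ⟦brave new cat who rested across from e₁⟧ = {e₄}.

{e₄}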